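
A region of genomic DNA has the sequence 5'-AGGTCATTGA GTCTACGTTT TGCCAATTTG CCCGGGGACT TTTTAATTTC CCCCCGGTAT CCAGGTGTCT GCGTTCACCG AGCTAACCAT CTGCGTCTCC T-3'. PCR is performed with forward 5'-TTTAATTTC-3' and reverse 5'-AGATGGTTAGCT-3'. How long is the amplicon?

51 bp

Scanning the template, TTTAATTTC occurs at positions 42–50; this primer anneals to the bottom strand there with its 3' end pointing downstream.
Reverse complement of the reverse primer: AGCTAACCATCT. This occurs on the top strand at positions 81–92.
The product runs from position 42 to position 92, so its length is 92 − 42 + 1 = 51 bp.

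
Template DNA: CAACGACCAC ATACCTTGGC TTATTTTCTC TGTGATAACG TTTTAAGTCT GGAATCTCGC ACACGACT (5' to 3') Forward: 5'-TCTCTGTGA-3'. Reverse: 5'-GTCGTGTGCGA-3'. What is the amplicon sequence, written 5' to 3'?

Scanning the template, TCTCTGTGA occurs at positions 27–35; this primer anneals to the bottom strand there with its 3' end pointing downstream.
The reverse primer's reverse complement is TCGCACACGAC, which matches the template at positions 57–67.
The product is the template from position 27 through 67 (41 bp).

5'-TCTCTGTGATAACGTTTTAAGTCTGGAATCTCGCACACGAC-3'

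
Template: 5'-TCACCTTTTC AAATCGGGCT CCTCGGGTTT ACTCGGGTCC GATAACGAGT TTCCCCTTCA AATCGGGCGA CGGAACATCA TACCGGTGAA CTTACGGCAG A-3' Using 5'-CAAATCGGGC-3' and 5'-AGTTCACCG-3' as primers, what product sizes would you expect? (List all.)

83 bp, 34 bp

The forward primer CAAATCGGGC matches the top strand at positions 10–19, 59–68.
The reverse primer's reverse complement is CGGTGAACT, matching at positions 84–92.
Each forward site pairs with the reverse site to give a product ending at position 92: sizes 83, 34 bp.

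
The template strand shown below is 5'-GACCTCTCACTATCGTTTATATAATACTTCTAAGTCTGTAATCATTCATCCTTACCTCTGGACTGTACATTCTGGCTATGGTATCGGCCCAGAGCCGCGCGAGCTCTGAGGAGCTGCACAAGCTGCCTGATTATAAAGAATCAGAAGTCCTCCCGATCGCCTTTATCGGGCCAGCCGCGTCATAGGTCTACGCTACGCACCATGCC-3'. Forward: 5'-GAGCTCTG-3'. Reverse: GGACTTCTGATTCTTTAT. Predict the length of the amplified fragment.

The forward primer matches the template at positions 101–108.
The reverse primer's reverse complement is ATAAAGAATCAGAAGTCC, which matches the template at positions 133–150.
Amplicon spans positions 101–150: 50 bp.

50 bp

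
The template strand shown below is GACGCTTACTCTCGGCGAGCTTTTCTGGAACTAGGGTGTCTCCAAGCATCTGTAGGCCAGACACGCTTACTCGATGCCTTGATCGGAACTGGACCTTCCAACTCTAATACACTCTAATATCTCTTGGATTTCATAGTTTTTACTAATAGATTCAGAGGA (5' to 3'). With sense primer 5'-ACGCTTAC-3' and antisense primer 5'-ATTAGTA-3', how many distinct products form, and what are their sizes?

Two products: 146 bp, 85 bp

The forward primer ACGCTTAC matches the top strand at positions 2–9, 63–70.
The reverse primer's reverse complement is TACTAAT, matching at positions 141–147.
Each forward site pairs with the reverse site to give a product ending at position 147: sizes 146, 85 bp.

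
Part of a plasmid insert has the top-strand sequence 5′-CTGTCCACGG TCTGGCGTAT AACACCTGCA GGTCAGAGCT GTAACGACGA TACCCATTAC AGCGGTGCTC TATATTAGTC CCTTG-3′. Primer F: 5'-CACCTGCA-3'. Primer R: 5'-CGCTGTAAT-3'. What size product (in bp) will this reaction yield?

42 bp

Forward primer CACCTGCA is found on the top strand at positions 23–30.
Taking the reverse complement of CGCTGTAAT gives ATTACAGCG, found at positions 56–64 on the template; the primer anneals here to the top strand with its 3' end pointing upstream.
Product length = (reverse-primer end) − (forward-primer start) + 1 = 64 − 23 + 1 = 42 bp.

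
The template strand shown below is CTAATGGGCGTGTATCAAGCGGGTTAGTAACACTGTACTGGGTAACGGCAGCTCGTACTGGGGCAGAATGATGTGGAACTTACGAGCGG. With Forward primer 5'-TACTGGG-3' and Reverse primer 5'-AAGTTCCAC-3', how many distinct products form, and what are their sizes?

Two products: 46 bp, 26 bp

The forward primer TACTGGG matches the top strand at positions 36–42, 56–62.
The reverse primer's reverse complement is GTGGAACTT, matching at positions 73–81.
Each forward site pairs with the reverse site to give a product ending at position 81: sizes 46, 26 bp.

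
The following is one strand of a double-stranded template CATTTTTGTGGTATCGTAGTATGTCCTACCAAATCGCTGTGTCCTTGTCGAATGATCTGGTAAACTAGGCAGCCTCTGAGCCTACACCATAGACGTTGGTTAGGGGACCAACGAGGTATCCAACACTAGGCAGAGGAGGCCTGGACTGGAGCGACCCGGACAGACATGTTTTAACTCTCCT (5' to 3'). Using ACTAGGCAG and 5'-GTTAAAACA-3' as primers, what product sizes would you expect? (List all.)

112 bp, 51 bp

The forward primer ACTAGGCAG matches the top strand at positions 64–72, 125–133.
The reverse primer's reverse complement is TGTTTTAAC, matching at positions 167–175.
Each forward site pairs with the reverse site to give a product ending at position 175: sizes 112, 51 bp.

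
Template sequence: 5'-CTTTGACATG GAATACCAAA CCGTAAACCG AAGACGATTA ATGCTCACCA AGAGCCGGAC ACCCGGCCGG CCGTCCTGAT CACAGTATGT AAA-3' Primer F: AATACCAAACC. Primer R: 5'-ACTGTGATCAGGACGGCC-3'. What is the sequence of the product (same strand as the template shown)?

Forward primer AATACCAAACC is found on the top strand at positions 12–22.
Taking the reverse complement of ACTGTGATCAGGACGGCC gives GGCCGTCCTGATCACAGT, found at positions 69–86 on the template; the primer anneals here to the top strand with its 3' end pointing upstream.
The product is the template from position 12 through 86 (75 bp).

5'-AATACCAAACCGTAAACCGAAGACGATTAATGCTCACCAAGAGCCGGACACCCGGCCGGCCGTCCTGATCACAGT-3'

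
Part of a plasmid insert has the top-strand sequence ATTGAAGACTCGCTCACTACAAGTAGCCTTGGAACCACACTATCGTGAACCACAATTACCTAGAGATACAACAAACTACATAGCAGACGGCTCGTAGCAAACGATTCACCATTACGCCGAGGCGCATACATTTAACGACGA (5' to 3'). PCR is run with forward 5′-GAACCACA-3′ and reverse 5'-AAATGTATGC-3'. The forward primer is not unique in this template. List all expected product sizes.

102 bp, 87 bp

The forward primer GAACCACA matches the top strand at positions 32–39, 47–54.
The reverse primer's reverse complement is GCATACATTT, matching at positions 124–133.
Each forward site pairs with the reverse site to give a product ending at position 133: sizes 102, 87 bp.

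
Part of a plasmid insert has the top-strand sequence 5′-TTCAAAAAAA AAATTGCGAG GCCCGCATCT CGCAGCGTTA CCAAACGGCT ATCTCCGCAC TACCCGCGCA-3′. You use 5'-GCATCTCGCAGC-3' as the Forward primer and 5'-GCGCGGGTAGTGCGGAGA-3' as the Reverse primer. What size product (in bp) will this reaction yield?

45 bp

Forward primer GCATCTCGCAGC is found on the top strand at positions 25–36.
The reverse primer's reverse complement is TCTCCGCACTACCCGCGC, which matches the template at positions 52–69.
Product length = (reverse-primer end) − (forward-primer start) + 1 = 69 − 25 + 1 = 45 bp.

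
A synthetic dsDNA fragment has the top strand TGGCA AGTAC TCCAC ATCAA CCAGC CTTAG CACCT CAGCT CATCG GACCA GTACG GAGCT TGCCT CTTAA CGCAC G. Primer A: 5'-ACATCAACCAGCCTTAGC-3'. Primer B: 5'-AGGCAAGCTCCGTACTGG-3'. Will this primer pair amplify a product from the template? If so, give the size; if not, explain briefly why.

Primer A (ACATCAACCAGCCTTAGC) matches the top strand at positions 14–31; it acts as a forward primer.
Primer B's reverse complement is CCAGTACGGAGCTTGCCT, matching the top strand at positions 48–65; it acts as a reverse primer.
The 3' ends face each other across positions 14–65, giving a 52 bp product.

Yes — a 52 bp product.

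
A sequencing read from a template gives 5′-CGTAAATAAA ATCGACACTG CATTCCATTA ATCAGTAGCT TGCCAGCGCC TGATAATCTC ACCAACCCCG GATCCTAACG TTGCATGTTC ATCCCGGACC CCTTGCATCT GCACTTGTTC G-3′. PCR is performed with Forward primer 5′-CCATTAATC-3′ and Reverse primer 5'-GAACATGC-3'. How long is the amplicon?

Scanning the template, CCATTAATC occurs at positions 25–33; this primer anneals to the bottom strand there with its 3' end pointing downstream.
Taking the reverse complement of GAACATGC gives GCATGTTC, found at positions 83–90 on the template; the primer anneals here to the top strand with its 3' end pointing upstream.
Product length = (reverse-primer end) − (forward-primer start) + 1 = 90 − 25 + 1 = 66 bp.

66 bp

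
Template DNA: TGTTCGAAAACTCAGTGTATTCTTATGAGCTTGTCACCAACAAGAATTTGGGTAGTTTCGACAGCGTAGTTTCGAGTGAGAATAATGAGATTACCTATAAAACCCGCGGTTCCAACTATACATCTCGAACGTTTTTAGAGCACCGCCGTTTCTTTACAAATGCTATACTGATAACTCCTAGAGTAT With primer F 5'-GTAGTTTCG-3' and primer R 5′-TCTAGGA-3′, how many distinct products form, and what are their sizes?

The forward primer GTAGTTTCG matches the top strand at positions 52–60, 66–74.
The reverse primer's reverse complement is TCCTAGA, matching at positions 176–182.
Each forward site pairs with the reverse site to give a product ending at position 182: sizes 131, 117 bp.

Two products: 131 bp, 117 bp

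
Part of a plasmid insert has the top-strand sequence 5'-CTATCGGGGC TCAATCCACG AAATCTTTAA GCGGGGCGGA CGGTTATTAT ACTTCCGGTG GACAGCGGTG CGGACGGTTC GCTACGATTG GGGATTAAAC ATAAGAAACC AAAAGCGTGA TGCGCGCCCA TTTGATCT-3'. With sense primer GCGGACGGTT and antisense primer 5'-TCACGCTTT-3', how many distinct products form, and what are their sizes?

The forward primer GCGGACGGTT matches the top strand at positions 36–45, 70–79.
The reverse primer's reverse complement is AAAGCGTGA, matching at positions 112–120.
Each forward site pairs with the reverse site to give a product ending at position 120: sizes 85, 51 bp.

Two products: 85 bp, 51 bp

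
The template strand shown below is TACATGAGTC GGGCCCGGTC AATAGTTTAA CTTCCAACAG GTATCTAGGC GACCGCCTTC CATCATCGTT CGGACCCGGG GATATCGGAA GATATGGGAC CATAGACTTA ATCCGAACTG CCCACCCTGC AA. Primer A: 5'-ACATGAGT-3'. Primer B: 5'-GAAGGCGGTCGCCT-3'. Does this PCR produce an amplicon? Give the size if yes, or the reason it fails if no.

Primer A (ACATGAGT) matches the top strand at positions 2–9; it acts as a forward primer.
Primer B's reverse complement is AGGCGACCGCCTTC, matching the top strand at positions 47–60; it acts as a reverse primer.
The 3' ends face each other across positions 2–60, giving a 59 bp product.

Yes — a 59 bp product.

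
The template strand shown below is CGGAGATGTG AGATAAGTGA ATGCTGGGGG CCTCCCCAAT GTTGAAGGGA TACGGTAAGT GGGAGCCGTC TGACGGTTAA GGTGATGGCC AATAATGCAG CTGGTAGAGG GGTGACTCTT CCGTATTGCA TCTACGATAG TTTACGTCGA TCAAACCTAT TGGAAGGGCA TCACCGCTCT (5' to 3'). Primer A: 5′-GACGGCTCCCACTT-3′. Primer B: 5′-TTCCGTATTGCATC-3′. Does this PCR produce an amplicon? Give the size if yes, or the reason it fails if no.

Primer A (GACGGCTCCCACTT) has reverse complement AAGTGGGAGCCGTC, which matches the top strand at positions 57–70; primer A anneals to the top strand there with its 3' end pointing upstream toward position 57.
Primer B (TTCCGTATTGCATC) matches the top strand directly at positions 119–132; it anneals to the bottom strand with its 3' end pointing downstream toward position 132.
The 3' ends diverge (primer A extends toward position 1, primer B toward position 180), so the primers never converge on a shared product.

No product — the primers' 3' ends point away from each other.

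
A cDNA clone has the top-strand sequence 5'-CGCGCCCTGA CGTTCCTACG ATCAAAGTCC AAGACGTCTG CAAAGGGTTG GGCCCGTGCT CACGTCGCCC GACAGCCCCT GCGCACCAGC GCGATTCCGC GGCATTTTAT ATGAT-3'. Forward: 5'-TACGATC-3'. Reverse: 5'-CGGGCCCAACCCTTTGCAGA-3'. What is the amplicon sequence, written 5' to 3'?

5'-TACGATCAAAGTCCAAGACGTCTGCAAAGGGTTGGGCCCG-3'

Forward primer TACGATC is found on the top strand at positions 17–23.
Taking the reverse complement of CGGGCCCAACCCTTTGCAGA gives TCTGCAAAGGGTTGGGCCCG, found at positions 37–56 on the template; the primer anneals here to the top strand with its 3' end pointing upstream.
The product is the template from position 17 through 56 (40 bp).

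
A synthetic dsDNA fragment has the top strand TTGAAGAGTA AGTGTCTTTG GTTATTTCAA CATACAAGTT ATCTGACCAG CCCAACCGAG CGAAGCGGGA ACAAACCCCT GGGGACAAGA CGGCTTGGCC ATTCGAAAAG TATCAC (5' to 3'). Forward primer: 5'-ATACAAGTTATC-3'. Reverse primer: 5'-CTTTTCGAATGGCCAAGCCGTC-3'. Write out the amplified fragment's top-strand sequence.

5'-ATACAAGTTATCTGACCAGCCCAACCGAGCGAAGCGGGAACAAACCCCTGGGGACAAGACGGCTTGGCCATTCGAAAAG-3'

Scanning the template, ATACAAGTTATC occurs at positions 32–43; this primer anneals to the bottom strand there with its 3' end pointing downstream.
Taking the reverse complement of CTTTTCGAATGGCCAAGCCGTC gives GACGGCTTGGCCATTCGAAAAG, found at positions 89–110 on the template; the primer anneals here to the top strand with its 3' end pointing upstream.
The product is the template from position 32 through 110 (79 bp).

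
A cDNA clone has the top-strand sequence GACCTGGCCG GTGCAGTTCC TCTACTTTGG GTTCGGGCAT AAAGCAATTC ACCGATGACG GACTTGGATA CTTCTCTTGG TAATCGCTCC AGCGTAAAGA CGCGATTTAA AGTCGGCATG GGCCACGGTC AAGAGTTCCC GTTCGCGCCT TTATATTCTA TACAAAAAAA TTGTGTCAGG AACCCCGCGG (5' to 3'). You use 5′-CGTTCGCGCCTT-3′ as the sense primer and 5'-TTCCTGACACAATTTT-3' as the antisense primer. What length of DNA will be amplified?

43 bp

The forward primer matches the template at positions 140–151.
The reverse primer's reverse complement is AAAATTGTGTCAGGAA, which matches the template at positions 167–182.
The product runs from position 140 to position 182, so its length is 182 − 140 + 1 = 43 bp.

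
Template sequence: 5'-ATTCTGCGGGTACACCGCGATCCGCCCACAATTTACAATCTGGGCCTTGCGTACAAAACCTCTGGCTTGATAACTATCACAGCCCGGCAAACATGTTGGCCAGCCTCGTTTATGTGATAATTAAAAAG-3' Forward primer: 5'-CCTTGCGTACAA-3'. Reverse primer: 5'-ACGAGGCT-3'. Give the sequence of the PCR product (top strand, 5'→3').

5'-CCTTGCGTACAAAACCTCTGGCTTGATAACTATCACAGCCCGGCAAACATGTTGGCCAGCCTCGT-3'

Scanning the template, CCTTGCGTACAA occurs at positions 45–56; this primer anneals to the bottom strand there with its 3' end pointing downstream.
The reverse primer's reverse complement is AGCCTCGT, which matches the template at positions 102–109.
The product is the template from position 45 through 109 (65 bp).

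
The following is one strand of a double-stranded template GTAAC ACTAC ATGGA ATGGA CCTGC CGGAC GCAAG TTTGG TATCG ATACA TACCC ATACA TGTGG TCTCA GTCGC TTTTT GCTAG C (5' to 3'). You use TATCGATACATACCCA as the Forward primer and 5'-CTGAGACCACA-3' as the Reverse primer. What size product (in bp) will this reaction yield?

Forward primer TATCGATACATACCCA is found on the top strand at positions 41–56.
Taking the reverse complement of CTGAGACCACA gives TGTGGTCTCAG, found at positions 61–71 on the template; the primer anneals here to the top strand with its 3' end pointing upstream.
Product length = (reverse-primer end) − (forward-primer start) + 1 = 71 − 41 + 1 = 31 bp.

31 bp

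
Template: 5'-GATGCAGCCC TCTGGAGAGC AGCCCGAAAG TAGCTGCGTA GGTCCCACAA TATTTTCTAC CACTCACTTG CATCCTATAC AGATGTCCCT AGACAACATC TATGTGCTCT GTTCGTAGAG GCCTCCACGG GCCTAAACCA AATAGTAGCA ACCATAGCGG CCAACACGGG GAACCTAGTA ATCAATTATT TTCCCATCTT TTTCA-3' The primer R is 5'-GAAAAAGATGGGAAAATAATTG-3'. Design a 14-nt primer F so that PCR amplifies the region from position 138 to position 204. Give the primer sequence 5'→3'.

The reverse primer's reverse complement CAATTATTTTCCCATCTTTTTC matches the template at positions 183–204; the product starts at position 138.
The forward primer is identical to the top strand over positions 138–151: CCAAATAGTAGCAA.

5'-CCAAATAGTAGCAA-3'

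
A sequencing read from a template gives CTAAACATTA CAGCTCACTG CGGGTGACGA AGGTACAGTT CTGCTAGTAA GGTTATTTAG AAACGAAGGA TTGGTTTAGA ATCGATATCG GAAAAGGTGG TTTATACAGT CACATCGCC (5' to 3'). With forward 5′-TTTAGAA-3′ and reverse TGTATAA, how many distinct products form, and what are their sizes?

Two products: 53 bp, 34 bp

The forward primer TTTAGAA matches the top strand at positions 56–62, 75–81.
The reverse primer's reverse complement is TTATACA, matching at positions 102–108.
Each forward site pairs with the reverse site to give a product ending at position 108: sizes 53, 34 bp.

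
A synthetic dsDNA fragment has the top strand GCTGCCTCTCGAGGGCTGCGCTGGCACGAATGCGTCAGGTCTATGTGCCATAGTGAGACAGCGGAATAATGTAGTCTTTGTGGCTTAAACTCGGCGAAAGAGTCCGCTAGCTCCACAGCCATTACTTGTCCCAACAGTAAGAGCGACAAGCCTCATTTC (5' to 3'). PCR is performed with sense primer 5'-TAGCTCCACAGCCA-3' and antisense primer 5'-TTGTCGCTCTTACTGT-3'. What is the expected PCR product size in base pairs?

Scanning the template, TAGCTCCACAGCCA occurs at positions 108–121; this primer anneals to the bottom strand there with its 3' end pointing downstream.
Reverse complement of the reverse primer: ACAGTAAGAGCGACAA. This occurs on the top strand at positions 134–149.
Product length = (reverse-primer end) − (forward-primer start) + 1 = 149 − 108 + 1 = 42 bp.

42 bp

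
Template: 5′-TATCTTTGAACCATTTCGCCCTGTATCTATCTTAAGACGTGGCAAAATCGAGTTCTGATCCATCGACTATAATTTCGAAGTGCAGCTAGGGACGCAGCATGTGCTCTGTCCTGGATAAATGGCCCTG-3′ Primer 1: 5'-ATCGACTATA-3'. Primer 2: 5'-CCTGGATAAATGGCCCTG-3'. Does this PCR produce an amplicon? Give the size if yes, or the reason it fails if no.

Primer 1 (ATCGACTATA) matches the top strand at positions 62–71 (3' end points downstream).
Primer 2 (CCTGGATAAATGGCCCTG) also matches the top strand directly, at positions 110–127 — its reverse complement CAGGGCCATTTATCCAGG is not present.
Both primers anneal to the bottom strand with 3' ends pointing the same way, so neither can prime synthesis back toward the other.

No product — both primers anneal to the same strand and extend in the same direction.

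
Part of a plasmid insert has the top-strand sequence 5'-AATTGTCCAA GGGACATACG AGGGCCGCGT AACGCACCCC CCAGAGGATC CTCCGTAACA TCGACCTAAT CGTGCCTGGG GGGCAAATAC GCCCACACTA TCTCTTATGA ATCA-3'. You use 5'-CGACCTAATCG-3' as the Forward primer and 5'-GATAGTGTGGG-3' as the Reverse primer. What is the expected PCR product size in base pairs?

Forward primer CGACCTAATCG is found on the top strand at positions 62–72.
Taking the reverse complement of GATAGTGTGGG gives CCCACACTATC, found at positions 92–102 on the template; the primer anneals here to the top strand with its 3' end pointing upstream.
The product runs from position 62 to position 102, so its length is 102 − 62 + 1 = 41 bp.

41 bp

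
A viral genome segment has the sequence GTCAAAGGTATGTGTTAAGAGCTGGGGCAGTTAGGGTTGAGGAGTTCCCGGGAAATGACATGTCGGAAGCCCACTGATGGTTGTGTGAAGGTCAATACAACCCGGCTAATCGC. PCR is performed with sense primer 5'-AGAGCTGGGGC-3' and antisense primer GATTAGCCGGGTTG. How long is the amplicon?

94 bp

The forward primer matches the template at positions 18–28.
The reverse primer's reverse complement is CAACCCGGCTAATC, which matches the template at positions 98–111.
Product length = (reverse-primer end) − (forward-primer start) + 1 = 111 − 18 + 1 = 94 bp.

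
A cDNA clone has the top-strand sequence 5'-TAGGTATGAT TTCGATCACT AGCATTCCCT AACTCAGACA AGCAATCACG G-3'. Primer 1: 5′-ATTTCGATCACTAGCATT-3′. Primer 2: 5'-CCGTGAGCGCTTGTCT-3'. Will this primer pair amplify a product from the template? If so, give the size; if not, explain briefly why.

No product — primer 2 has no binding site in the template.

Primer 2 (CCGTGAGCGCTTGTCT) does not match the top strand, and its reverse complement AGACAAGCGCTCACGG does not match either.
With no annealing site for primer 2, no amplification occurs.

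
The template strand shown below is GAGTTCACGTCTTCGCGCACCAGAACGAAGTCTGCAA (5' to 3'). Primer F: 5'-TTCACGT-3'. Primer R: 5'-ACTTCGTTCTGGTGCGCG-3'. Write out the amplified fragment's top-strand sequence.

5'-TTCACGTCTTCGCGCACCAGAACGAAGT-3'

The forward primer matches the template at positions 4–10.
Reverse complement of the reverse primer: CGCGCACCAGAACGAAGT. This occurs on the top strand at positions 14–31.
The product is the template from position 4 through 31 (28 bp).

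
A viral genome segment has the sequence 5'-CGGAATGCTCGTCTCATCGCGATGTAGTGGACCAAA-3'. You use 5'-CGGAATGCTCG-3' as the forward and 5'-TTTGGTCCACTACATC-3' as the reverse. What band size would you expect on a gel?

36 bp

The forward primer matches the template at positions 1–11.
The reverse primer's reverse complement is GATGTAGTGGACCAAA, which matches the template at positions 21–36.
Amplicon spans positions 1–36: 36 bp.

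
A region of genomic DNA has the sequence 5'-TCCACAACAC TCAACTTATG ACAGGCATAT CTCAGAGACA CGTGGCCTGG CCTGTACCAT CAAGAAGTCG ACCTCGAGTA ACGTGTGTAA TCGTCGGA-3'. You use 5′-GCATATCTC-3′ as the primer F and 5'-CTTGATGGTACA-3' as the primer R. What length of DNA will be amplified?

Forward primer GCATATCTC is found on the top strand at positions 25–33.
The reverse primer's reverse complement is TGTACCATCAAG, which matches the template at positions 53–64.
Amplicon spans positions 25–64: 40 bp.

40 bp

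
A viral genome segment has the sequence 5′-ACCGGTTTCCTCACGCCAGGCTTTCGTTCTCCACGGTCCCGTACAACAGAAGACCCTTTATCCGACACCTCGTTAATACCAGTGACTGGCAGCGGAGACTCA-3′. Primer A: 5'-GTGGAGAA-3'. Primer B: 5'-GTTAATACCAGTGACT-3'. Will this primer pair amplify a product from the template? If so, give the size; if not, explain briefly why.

Primer A (GTGGAGAA) has reverse complement TTCTCCAC, which matches the top strand at positions 27–34; primer A anneals to the top strand there with its 3' end pointing upstream toward position 27.
Primer B (GTTAATACCAGTGACT) matches the top strand directly at positions 72–87; it anneals to the bottom strand with its 3' end pointing downstream toward position 87.
The 3' ends diverge (primer A extends toward position 1, primer B toward position 102), so the primers never converge on a shared product.

No product — the primers' 3' ends point away from each other.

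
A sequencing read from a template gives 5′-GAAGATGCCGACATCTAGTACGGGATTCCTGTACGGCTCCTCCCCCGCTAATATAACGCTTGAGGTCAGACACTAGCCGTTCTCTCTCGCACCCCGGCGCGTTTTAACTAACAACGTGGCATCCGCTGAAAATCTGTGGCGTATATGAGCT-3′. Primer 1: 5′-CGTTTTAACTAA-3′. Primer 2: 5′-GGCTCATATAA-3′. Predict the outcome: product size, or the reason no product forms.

Primer 2 (GGCTCATATAA) does not match the top strand, and its reverse complement TTATATGAGCC does not match either.
With no annealing site for primer 2, no amplification occurs.

No product — primer 2 has no binding site in the template.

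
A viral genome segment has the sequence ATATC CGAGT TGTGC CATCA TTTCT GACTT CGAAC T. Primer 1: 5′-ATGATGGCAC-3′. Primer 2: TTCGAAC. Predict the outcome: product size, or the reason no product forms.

Primer 1 (ATGATGGCAC) has reverse complement GTGCCATCAT, which matches the top strand at positions 12–21; primer 1 anneals to the top strand there with its 3' end pointing upstream toward position 12.
Primer 2 (TTCGAAC) matches the top strand directly at positions 29–35; it anneals to the bottom strand with its 3' end pointing downstream toward position 35.
The 3' ends diverge (primer 1 extends toward position 1, primer 2 toward position 36), so the primers never converge on a shared product.

No product — the primers' 3' ends point away from each other.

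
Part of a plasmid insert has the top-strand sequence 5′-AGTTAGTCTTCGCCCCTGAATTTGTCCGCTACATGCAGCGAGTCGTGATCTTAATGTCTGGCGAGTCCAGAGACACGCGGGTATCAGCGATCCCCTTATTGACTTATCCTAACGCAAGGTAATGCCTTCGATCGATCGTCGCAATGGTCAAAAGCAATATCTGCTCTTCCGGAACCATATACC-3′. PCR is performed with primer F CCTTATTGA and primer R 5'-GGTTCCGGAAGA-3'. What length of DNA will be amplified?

83 bp

Forward primer CCTTATTGA is found on the top strand at positions 94–102.
Reverse complement of the reverse primer: TCTTCCGGAACC. This occurs on the top strand at positions 165–176.
Product length = (reverse-primer end) − (forward-primer start) + 1 = 176 − 94 + 1 = 83 bp.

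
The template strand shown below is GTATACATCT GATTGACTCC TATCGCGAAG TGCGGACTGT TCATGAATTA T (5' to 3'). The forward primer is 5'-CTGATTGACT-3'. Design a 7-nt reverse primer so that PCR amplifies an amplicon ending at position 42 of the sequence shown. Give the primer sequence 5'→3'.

The forward primer binds at positions 9–18; the product's 3' end on the top strand is position 42.
The reverse primer anneals to the top strand over positions 36–42, i.e. to ACTGTTC.
Its sequence written 5'→3' is the reverse complement: GAACAGT.

5'-GAACAGT-3'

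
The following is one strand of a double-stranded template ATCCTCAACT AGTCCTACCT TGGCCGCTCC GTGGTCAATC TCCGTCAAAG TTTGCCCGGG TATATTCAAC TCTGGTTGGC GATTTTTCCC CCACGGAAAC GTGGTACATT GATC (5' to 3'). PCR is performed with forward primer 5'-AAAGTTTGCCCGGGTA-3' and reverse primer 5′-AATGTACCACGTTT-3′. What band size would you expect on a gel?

64 bp

Forward primer AAAGTTTGCCCGGGTA is found on the top strand at positions 47–62.
Reverse complement of the reverse primer: AAACGTGGTACATT. This occurs on the top strand at positions 97–110.
Product length = (reverse-primer end) − (forward-primer start) + 1 = 110 − 47 + 1 = 64 bp.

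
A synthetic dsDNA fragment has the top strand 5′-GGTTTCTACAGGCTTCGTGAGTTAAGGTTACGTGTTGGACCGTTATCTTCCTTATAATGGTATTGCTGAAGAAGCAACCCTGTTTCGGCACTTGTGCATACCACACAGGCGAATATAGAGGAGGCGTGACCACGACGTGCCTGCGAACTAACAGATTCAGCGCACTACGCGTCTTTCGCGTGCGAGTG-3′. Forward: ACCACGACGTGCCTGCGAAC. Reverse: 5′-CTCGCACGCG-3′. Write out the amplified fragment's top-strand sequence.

5'-ACCACGACGTGCCTGCGAACTAACAGATTCAGCGCACTACGCGTCTTTCGCGTGCGAG-3'

Forward primer ACCACGACGTGCCTGCGAAC is found on the top strand at positions 129–148.
Reverse complement of the reverse primer: CGCGTGCGAG. This occurs on the top strand at positions 177–186.
The product is the template from position 129 through 186 (58 bp).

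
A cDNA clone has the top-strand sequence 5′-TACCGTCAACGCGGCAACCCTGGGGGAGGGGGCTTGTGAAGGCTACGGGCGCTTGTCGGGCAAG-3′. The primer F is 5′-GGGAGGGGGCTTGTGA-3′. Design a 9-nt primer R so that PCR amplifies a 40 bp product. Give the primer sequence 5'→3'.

5'-TTGCCCGAC-3'

The forward primer binds at positions 24–39, so a 40 bp product ends at position 24 + 40 − 1 = 63.
The reverse primer anneals to the top strand over positions 55–63, i.e. to GTCGGGCAA.
Its sequence written 5'→3' is the reverse complement: TTGCCCGAC.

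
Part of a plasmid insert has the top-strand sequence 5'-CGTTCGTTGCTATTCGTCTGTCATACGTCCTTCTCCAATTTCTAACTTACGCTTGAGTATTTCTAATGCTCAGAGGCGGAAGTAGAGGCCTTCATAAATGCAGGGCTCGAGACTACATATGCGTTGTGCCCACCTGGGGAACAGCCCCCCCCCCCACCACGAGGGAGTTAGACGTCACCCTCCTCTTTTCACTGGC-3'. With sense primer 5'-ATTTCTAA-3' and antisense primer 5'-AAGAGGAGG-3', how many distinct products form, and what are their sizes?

The forward primer ATTTCTAA matches the top strand at positions 38–45, 59–66.
The reverse primer's reverse complement is CCTCCTCTT, matching at positions 179–187.
Each forward site pairs with the reverse site to give a product ending at position 187: sizes 150, 129 bp.

Two products: 150 bp, 129 bp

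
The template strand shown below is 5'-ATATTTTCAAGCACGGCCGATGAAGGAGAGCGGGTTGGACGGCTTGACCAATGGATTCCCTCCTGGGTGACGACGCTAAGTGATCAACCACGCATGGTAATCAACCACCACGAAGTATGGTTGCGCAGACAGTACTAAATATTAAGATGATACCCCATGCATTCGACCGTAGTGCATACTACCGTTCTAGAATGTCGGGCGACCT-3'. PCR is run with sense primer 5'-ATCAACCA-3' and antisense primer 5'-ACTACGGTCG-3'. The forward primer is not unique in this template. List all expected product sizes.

91 bp, 74 bp

The forward primer ATCAACCA matches the top strand at positions 83–90, 100–107.
The reverse primer's reverse complement is CGACCGTAGT, matching at positions 164–173.
Each forward site pairs with the reverse site to give a product ending at position 173: sizes 91, 74 bp.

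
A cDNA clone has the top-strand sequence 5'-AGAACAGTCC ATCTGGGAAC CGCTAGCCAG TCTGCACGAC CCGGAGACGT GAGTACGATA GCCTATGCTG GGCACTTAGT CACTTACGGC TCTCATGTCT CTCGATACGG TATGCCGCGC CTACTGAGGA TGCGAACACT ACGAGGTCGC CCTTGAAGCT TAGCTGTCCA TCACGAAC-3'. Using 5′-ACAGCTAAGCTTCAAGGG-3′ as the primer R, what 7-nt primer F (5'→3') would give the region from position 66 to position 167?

The reverse primer's reverse complement CCCTTGAAGCTTAGCTGT matches the template at positions 150–167; the product starts at position 66.
The forward primer is identical to the top strand over positions 66–72: TGCTGGG.

5'-TGCTGGG-3'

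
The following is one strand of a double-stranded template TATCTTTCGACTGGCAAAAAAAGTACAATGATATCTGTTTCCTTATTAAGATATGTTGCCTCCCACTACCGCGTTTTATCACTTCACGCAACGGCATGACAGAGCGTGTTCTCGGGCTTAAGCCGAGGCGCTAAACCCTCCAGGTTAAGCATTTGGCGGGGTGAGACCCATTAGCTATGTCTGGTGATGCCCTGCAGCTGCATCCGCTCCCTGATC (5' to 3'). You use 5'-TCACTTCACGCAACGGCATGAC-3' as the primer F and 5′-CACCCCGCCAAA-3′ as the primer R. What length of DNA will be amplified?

Forward primer TCACTTCACGCAACGGCATGAC is found on the top strand at positions 79–100.
Taking the reverse complement of CACCCCGCCAAA gives TTTGGCGGGGTG, found at positions 152–163 on the template; the primer anneals here to the top strand with its 3' end pointing upstream.
Product length = (reverse-primer end) − (forward-primer start) + 1 = 163 − 79 + 1 = 85 bp.

85 bp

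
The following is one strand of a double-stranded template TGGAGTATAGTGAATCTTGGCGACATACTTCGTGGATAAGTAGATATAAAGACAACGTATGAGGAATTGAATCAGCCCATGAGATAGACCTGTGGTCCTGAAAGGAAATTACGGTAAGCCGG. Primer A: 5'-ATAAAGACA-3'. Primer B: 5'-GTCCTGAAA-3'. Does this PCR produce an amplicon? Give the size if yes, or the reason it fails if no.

Primer A (ATAAAGACA) matches the top strand at positions 46–54 (3' end points downstream).
Primer B (GTCCTGAAA) also matches the top strand directly, at positions 95–103 — its reverse complement TTTCAGGAC is not present.
Both primers anneal to the bottom strand with 3' ends pointing the same way, so neither can prime synthesis back toward the other.

No product — both primers anneal to the same strand and extend in the same direction.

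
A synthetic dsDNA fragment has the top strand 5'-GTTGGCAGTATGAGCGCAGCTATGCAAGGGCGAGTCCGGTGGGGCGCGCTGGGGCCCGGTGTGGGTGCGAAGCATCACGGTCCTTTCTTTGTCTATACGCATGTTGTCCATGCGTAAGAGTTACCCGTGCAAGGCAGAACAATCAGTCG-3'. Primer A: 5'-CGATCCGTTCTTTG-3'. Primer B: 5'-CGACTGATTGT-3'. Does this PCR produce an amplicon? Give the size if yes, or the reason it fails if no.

Primer A (CGATCCGTTCTTTG) does not match the top strand, and its reverse complement CAAAGAACGGATCG does not match either.
With no annealing site for primer A, no amplification occurs.

No product — primer A has no binding site in the template.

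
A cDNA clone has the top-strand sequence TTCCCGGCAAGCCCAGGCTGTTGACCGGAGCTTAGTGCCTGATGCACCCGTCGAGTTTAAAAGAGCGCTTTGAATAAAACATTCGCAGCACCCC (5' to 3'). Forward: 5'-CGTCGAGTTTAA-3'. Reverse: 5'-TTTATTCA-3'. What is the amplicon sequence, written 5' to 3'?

Scanning the template, CGTCGAGTTTAA occurs at positions 49–60; this primer anneals to the bottom strand there with its 3' end pointing downstream.
Reverse complement of the reverse primer: TGAATAAA. This occurs on the top strand at positions 71–78.
The product is the template from position 49 through 78 (30 bp).

5'-CGTCGAGTTTAAAAGAGCGCTTTGAATAAA-3'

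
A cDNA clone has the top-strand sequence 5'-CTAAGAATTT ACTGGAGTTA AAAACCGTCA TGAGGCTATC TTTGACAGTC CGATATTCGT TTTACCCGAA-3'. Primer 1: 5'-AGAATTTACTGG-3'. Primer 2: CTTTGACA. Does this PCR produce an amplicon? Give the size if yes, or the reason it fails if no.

No product — both primers anneal to the same strand and extend in the same direction.

Primer 1 (AGAATTTACTGG) matches the top strand at positions 4–15 (3' end points downstream).
Primer 2 (CTTTGACA) also matches the top strand directly, at positions 40–47 — its reverse complement TGTCAAAG is not present.
Both primers anneal to the bottom strand with 3' ends pointing the same way, so neither can prime synthesis back toward the other.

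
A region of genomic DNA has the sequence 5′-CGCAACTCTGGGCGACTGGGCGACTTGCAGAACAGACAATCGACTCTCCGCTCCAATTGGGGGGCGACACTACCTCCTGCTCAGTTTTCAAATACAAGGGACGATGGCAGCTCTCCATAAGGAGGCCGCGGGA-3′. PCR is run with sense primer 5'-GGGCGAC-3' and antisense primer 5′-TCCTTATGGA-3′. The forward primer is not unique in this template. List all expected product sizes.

The forward primer GGGCGAC matches the top strand at positions 10–16, 18–24, 62–68.
The reverse primer's reverse complement is TCCATAAGGA, matching at positions 114–123.
Each forward site pairs with the reverse site to give a product ending at position 123: sizes 114, 106, 62 bp.

114 bp, 106 bp, 62 bp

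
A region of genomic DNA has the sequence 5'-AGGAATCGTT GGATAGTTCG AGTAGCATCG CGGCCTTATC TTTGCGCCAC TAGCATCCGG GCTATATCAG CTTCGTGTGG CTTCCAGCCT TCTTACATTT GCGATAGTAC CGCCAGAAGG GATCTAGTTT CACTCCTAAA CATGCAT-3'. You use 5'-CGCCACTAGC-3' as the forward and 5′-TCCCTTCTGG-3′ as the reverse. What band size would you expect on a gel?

The forward primer matches the template at positions 45–54.
Reverse complement of the reverse primer: CCAGAAGGGA. This occurs on the top strand at positions 113–122.
Product length = (reverse-primer end) − (forward-primer start) + 1 = 122 − 45 + 1 = 78 bp.

78 bp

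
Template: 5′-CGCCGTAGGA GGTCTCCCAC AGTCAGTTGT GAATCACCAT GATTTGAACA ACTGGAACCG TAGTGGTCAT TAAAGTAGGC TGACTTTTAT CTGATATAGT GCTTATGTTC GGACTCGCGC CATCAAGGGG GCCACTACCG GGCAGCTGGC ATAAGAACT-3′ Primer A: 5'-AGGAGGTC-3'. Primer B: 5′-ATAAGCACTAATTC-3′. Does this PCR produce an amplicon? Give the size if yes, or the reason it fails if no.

No product — primer B has no binding site in the template.

Primer B (ATAAGCACTAATTC) does not match the top strand, and its reverse complement GAATTAGTGCTTAT does not match either.
With no annealing site for primer B, no amplification occurs.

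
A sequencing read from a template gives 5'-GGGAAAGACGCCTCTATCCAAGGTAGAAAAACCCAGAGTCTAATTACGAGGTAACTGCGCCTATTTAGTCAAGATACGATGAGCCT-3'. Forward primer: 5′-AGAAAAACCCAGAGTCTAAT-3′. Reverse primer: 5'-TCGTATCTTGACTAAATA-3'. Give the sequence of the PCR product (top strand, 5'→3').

Scanning the template, AGAAAAACCCAGAGTCTAAT occurs at positions 25–44; this primer anneals to the bottom strand there with its 3' end pointing downstream.
Reverse complement of the reverse primer: TATTTAGTCAAGATACGA. This occurs on the top strand at positions 62–79.
The product is the template from position 25 through 79 (55 bp).

5'-AGAAAAACCCAGAGTCTAATTACGAGGTAACTGCGCCTATTTAGTCAAGATACGA-3'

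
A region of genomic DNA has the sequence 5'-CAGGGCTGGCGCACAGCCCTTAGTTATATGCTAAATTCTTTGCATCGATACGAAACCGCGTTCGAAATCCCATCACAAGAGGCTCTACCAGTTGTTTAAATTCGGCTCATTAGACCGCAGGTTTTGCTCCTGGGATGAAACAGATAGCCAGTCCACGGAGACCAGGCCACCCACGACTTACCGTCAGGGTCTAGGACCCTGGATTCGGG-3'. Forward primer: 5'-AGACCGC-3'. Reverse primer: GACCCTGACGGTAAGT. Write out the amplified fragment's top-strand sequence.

5'-AGACCGCAGGTTTTGCTCCTGGGATGAAACAGATAGCCAGTCCACGGAGACCAGGCCACCCACGACTTACCGTCAGGGTC-3'

The forward primer matches the template at positions 112–118.
Taking the reverse complement of GACCCTGACGGTAAGT gives ACTTACCGTCAGGGTC, found at positions 176–191 on the template; the primer anneals here to the top strand with its 3' end pointing upstream.
The product is the template from position 112 through 191 (80 bp).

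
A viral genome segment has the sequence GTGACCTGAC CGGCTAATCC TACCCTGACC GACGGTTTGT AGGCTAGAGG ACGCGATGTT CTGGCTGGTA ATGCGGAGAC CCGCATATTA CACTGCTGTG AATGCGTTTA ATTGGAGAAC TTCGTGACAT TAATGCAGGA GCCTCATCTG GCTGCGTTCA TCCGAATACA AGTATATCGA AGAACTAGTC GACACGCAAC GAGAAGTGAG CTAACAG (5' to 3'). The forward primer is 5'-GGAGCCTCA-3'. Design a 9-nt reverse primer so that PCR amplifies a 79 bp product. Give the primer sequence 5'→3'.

5'-TGTTAGCTC-3'

The forward primer binds at positions 138–146, so a 79 bp product ends at position 138 + 79 − 1 = 216.
The reverse primer anneals to the top strand over positions 208–216, i.e. to GAGCTAACA.
Its sequence written 5'→3' is the reverse complement: TGTTAGCTC.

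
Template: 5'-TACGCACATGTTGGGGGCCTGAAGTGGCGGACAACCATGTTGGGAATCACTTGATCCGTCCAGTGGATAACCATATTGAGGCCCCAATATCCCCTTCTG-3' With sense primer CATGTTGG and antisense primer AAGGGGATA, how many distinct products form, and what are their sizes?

The forward primer CATGTTGG matches the top strand at positions 7–14, 36–43.
The reverse primer's reverse complement is TATCCCCTT, matching at positions 88–96.
Each forward site pairs with the reverse site to give a product ending at position 96: sizes 90, 61 bp.

Two products: 90 bp, 61 bp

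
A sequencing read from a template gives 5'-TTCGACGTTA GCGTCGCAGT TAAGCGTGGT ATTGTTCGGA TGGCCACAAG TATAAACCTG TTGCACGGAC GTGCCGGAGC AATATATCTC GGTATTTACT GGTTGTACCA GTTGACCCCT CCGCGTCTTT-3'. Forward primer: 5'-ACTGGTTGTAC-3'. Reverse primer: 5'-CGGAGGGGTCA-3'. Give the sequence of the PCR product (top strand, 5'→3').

5'-ACTGGTTGTACCAGTTGACCCCTCCG-3'

Forward primer ACTGGTTGTAC is found on the top strand at positions 98–108.
Reverse complement of the reverse primer: TGACCCCTCCG. This occurs on the top strand at positions 113–123.
The product is the template from position 98 through 123 (26 bp).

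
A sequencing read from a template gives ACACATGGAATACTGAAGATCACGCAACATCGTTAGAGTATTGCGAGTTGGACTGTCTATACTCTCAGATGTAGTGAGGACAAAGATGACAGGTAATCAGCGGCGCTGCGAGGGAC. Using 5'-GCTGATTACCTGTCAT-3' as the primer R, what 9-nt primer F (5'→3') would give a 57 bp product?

The reverse primer's reverse complement ATGACAGGTAATCAGC matches the template at positions 86–101, so the product ends at position 101.
A 57 bp product then starts at position 101 − 57 + 1 = 45.
The forward primer is identical to the top strand there: GAGTTGGAC.

5'-GAGTTGGAC-3'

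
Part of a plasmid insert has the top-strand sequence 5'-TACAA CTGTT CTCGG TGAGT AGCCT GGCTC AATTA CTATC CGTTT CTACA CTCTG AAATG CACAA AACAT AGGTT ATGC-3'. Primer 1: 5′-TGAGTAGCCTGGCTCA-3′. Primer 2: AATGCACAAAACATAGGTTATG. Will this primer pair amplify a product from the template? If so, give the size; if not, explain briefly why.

No product — both primers anneal to the same strand and extend in the same direction.

Primer 1 (TGAGTAGCCTGGCTCA) matches the top strand at positions 16–31 (3' end points downstream).
Primer 2 (AATGCACAAAACATAGGTTATG) also matches the top strand directly, at positions 57–78 — its reverse complement CATAACCTATGTTTTGTGCATT is not present.
Both primers anneal to the bottom strand with 3' ends pointing the same way, so neither can prime synthesis back toward the other.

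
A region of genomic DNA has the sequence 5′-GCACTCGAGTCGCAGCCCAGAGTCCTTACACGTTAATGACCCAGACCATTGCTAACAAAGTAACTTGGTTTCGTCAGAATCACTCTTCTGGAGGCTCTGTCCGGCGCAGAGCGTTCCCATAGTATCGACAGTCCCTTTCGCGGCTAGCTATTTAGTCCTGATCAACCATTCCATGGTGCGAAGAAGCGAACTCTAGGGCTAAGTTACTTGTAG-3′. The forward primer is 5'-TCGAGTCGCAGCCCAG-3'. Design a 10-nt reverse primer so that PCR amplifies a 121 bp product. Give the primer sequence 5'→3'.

5'-ATACTATGGG-3'

The forward primer binds at positions 5–20, so a 121 bp product ends at position 5 + 121 − 1 = 125.
The reverse primer anneals to the top strand over positions 116–125, i.e. to CCCATAGTAT.
Its sequence written 5'→3' is the reverse complement: ATACTATGGG.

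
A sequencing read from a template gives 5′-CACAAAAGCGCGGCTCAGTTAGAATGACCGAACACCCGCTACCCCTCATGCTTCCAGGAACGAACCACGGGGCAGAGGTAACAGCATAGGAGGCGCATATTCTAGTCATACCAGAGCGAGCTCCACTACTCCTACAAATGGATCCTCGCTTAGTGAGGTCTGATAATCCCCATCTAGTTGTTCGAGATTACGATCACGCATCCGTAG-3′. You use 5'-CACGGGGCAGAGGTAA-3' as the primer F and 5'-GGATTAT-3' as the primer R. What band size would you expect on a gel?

The forward primer matches the template at positions 66–81.
Taking the reverse complement of GGATTAT gives ATAATCC, found at positions 163–169 on the template; the primer anneals here to the top strand with its 3' end pointing upstream.
The product runs from position 66 to position 169, so its length is 169 − 66 + 1 = 104 bp.

104 bp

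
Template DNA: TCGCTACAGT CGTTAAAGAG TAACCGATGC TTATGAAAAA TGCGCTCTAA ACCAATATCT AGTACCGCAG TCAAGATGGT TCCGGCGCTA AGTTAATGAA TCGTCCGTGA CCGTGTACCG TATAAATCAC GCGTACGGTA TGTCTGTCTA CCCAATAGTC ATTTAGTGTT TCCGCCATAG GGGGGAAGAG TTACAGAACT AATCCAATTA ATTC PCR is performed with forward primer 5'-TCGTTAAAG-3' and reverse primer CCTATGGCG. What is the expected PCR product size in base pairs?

The forward primer matches the template at positions 10–18.
The reverse primer's reverse complement is CGCCATAGG, which matches the template at positions 173–181.
Amplicon spans positions 10–181: 172 bp.

172 bp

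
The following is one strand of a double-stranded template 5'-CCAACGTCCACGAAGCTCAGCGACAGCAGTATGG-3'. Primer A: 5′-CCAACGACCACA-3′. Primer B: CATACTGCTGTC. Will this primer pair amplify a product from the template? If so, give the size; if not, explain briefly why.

Primer A (CCAACGACCACA) does not match the top strand, and its reverse complement TGTGGTCGTTGG does not match either.
With no annealing site for primer A, no amplification occurs.

No product — primer A has no binding site in the template.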